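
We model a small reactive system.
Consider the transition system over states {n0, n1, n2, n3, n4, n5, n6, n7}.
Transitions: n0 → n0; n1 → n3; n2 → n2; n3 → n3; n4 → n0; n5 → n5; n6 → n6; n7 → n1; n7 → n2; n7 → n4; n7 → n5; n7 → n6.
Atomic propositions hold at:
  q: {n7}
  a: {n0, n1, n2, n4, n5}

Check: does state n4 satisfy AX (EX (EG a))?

Yes

EG a: greatest fixpoint, start Z0 = {n0, n1, n2, n4, n5}, keep only states in Sat with some successor in Z. Z1 = {n0, n2, n4, n5}; fixed.
Sat(EG a) = {n0, n2, n4, n5}
Sat(EX (EG a)) = {s : some successor in {n0, n2, n4, n5}} = {n0, n2, n4, n5, n7}
Sat(AX (EX (EG a))) = {s : every successor in {n0, n2, n4, n5, n7}} = {n0, n2, n4, n5}
n4 ∈ Sat(AX (EX (EG a))) = {n0, n2, n4, n5}, so the formula holds at n4.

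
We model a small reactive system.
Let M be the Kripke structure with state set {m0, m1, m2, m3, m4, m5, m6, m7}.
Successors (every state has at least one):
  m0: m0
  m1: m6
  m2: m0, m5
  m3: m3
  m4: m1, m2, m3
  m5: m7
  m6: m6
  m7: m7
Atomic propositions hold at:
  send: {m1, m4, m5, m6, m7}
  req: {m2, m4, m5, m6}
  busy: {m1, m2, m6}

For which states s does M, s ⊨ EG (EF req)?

EF req: least fixpoint, start Z0 = {m2, m4, m5, m6}, add states with some successor in Z. Z1 = {m1, m2, m4, m5, m6}; fixed.
Sat(EF req) = {m1, m2, m4, m5, m6}
EG (EF req): greatest fixpoint, start Z0 = {m1, m2, m4, m5, m6}, keep only states in Sat with some successor in Z. Z1 = {m1, m2, m4, m6}; Z2 = {m1, m4, m6}; fixed.
Sat(EG (EF req)) = {m1, m4, m6}

{m1, m4, m6}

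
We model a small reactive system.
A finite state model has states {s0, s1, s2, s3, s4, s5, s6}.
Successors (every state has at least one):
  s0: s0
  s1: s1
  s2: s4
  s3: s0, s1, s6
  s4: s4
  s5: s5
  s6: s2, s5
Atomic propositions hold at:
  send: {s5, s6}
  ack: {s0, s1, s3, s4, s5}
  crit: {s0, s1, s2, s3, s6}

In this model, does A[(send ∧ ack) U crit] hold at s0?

Sat(send ∧ ack) = {s5}
A[(send ∧ ack) U crit]: least fixpoint, start Z0 = Sat(crit) = {s0, s1, s2, s3, s6}, add states in Sat(send ∧ ack) with every successor in Z. Already a fixed point.
Sat(A[(send ∧ ack) U crit]) = {s0, s1, s2, s3, s6}
s0 ∈ Sat(A[(send ∧ ack) U crit]) = {s0, s1, s2, s3, s6}, so the formula holds at s0.

Yes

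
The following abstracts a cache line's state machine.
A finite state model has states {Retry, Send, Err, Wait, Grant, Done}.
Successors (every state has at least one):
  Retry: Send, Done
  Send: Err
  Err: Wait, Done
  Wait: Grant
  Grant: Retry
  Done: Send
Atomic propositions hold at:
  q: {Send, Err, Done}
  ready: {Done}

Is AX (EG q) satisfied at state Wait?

No

EG q: greatest fixpoint, start Z0 = {Send, Err, Done}, keep only states in Sat with some successor in Z. Already a fixed point.
Sat(EG q) = {Send, Err, Done}
Sat(AX (EG q)) = {s : every successor in {Send, Err, Done}} = {Retry, Send, Done}
Wait ∉ Sat(AX (EG q)) = {Retry, Send, Done}, so the formula does not hold at Wait.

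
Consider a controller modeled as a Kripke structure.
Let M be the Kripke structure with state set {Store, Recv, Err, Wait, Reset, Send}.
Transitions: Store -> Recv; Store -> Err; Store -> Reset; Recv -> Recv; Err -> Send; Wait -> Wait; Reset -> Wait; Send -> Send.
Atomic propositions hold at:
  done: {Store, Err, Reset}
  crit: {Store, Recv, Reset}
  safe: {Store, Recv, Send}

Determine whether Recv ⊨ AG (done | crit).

Yes

Sat(done | crit) = {Store, Recv, Err, Reset}
AG (done | crit): greatest fixpoint, start Z0 = {Store, Recv, Err, Reset}, keep only states in Sat with every successor in Z. Z1 = {Store, Recv}; Z2 = {Recv}; fixed.
Sat(AG (done | crit)) = {Recv}
Recv ∈ Sat(AG (done | crit)) = {Recv}, so the formula holds at Recv.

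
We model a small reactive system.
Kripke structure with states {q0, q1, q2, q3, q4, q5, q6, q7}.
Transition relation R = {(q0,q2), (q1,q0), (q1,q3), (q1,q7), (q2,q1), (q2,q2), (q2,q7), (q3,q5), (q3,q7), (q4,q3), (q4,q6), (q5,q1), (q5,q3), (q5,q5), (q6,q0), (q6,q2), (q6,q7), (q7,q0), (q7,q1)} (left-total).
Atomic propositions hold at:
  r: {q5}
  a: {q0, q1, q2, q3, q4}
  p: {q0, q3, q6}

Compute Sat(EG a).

{q0, q1, q2}

EG a: greatest fixpoint, start Z0 = {q0, q1, q2, q3, q4}, keep only states in Sat with some successor in Z. Z1 = {q0, q1, q2, q4}; Z2 = {q0, q1, q2}; fixed.
Sat(EG a) = {q0, q1, q2}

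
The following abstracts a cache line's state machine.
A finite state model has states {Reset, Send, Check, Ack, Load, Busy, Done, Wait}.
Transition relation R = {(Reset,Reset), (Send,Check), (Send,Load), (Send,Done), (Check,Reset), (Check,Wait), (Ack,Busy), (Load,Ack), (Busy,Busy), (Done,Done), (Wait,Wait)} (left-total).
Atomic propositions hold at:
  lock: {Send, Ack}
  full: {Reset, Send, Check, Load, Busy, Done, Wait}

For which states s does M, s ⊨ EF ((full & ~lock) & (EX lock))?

{Send, Load}

Sat(~lock) = {Reset, Check, Load, Busy, Done, Wait}
Sat(full & ~lock) = {Reset, Check, Load, Busy, Done, Wait}
Sat(EX lock) = {s : some successor in {Send, Ack}} = {Load}
Sat((full & ~lock) & (EX lock)) = {Load}
EF ((full & ~lock) & (EX lock)): least fixpoint, start Z0 = {Load}, add states with some successor in Z. Z1 = {Send, Load}; fixed.
Sat(EF ((full & ~lock) & (EX lock))) = {Send, Load}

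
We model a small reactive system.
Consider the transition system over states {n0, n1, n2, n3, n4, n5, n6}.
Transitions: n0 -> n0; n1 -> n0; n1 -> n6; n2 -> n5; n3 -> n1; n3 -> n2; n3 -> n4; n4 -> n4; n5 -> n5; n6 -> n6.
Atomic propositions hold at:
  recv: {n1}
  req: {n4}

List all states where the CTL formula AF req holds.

AF req: least fixpoint, start Z0 = {n4}, add states with every successor in Z. Already a fixed point.
Sat(AF req) = {n4}

{n4}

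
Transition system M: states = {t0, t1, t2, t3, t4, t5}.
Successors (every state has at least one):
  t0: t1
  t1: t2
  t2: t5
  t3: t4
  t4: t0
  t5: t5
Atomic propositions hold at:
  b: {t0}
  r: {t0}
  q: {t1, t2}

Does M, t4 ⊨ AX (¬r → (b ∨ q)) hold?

Sat(¬r) = {t1, t2, t3, t4, t5}
Sat(b ∨ q) = {t0, t1, t2}
Sat(¬r → (b ∨ q)) = {t0, t1, t2}
Sat(AX (¬r → (b ∨ q))) = {s : every successor in {t0, t1, t2}} = {t0, t1, t4}
t4 ∈ Sat(AX (¬r → (b ∨ q))) = {t0, t1, t4}, so the formula holds at t4.

Yes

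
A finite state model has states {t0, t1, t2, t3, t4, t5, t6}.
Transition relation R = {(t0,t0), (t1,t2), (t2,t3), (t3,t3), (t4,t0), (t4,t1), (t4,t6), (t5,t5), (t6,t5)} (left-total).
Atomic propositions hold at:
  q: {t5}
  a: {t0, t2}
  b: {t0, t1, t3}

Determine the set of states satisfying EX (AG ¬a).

Sat(¬a) = {t1, t3, t4, t5, t6}
AG ¬a: greatest fixpoint, start Z0 = {t1, t3, t4, t5, t6}, keep only states in Sat with every successor in Z. Z1 = {t3, t5, t6}; fixed.
Sat(AG ¬a) = {t3, t5, t6}
Sat(EX (AG ¬a)) = {s : some successor in {t3, t5, t6}} = {t2, t3, t4, t5, t6}

{t2, t3, t4, t5, t6}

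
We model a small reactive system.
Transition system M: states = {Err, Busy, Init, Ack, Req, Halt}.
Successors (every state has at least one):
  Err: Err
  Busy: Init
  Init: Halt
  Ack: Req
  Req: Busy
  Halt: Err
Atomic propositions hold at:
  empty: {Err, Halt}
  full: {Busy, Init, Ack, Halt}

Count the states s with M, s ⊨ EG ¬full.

1

Sat(¬full) = {Err, Req}
EG ¬full: greatest fixpoint, start Z0 = {Err, Req}, keep only states in Sat with some successor in Z. Z1 = {Err}; fixed.
Sat(EG ¬full) = {Err}
|Sat(EG ¬full)| = |{Err}| = 1.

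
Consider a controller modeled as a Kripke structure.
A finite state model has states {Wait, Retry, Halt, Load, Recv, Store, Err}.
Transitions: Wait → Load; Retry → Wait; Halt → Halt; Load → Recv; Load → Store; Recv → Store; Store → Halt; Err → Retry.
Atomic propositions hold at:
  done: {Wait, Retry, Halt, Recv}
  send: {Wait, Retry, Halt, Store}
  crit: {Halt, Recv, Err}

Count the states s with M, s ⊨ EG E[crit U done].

E[crit U done]: least fixpoint, start Z0 = Sat(done) = {Wait, Retry, Halt, Recv}, add states in Sat(crit) with some successor in Z. Z1 = {Wait, Retry, Halt, Recv, Err}; fixed.
Sat(E[crit U done]) = {Wait, Retry, Halt, Recv, Err}
EG E[crit U done]: greatest fixpoint, start Z0 = {Wait, Retry, Halt, Recv, Err}, keep only states in Sat with some successor in Z. Z1 = {Retry, Halt, Err}; Z2 = {Halt, Err}; Z3 = {Halt}; fixed.
Sat(EG E[crit U done]) = {Halt}
|Sat(EG E[crit U done])| = |{Halt}| = 1.

1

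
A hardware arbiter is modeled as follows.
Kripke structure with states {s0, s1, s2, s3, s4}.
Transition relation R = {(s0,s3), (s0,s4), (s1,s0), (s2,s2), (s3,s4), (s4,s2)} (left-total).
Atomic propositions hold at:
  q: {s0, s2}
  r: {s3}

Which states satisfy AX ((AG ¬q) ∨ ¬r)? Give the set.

{s1, s2, s3, s4}

Sat(¬q) = {s1, s3, s4}
AG ¬q: greatest fixpoint, start Z0 = {s1, s3, s4}, keep only states in Sat with every successor in Z. Z1 = {s3}; Z2 = ∅; fixed.
Sat(AG ¬q) = ∅
Sat(¬r) = {s0, s1, s2, s4}
Sat((AG ¬q) ∨ ¬r) = {s0, s1, s2, s4}
Sat(AX ((AG ¬q) ∨ ¬r)) = {s : every successor in {s0, s1, s2, s4}} = {s1, s2, s3, s4}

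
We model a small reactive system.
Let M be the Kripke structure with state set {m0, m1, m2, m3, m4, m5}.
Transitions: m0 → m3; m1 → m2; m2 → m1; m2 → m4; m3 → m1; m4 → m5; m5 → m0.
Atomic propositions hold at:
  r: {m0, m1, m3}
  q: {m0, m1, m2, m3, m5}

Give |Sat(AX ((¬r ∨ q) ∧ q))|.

5

Sat(¬r) = {m2, m4, m5}
Sat(¬r ∨ q) = {m0, m1, m2, m3, m4, m5}
Sat((¬r ∨ q) ∧ q) = {m0, m1, m2, m3, m5}
Sat(AX ((¬r ∨ q) ∧ q)) = {s : every successor in {m0, m1, m2, m3, m5}} = {m0, m1, m3, m4, m5}
|Sat(AX ((¬r ∨ q) ∧ q))| = |{m0, m1, m3, m4, m5}| = 5.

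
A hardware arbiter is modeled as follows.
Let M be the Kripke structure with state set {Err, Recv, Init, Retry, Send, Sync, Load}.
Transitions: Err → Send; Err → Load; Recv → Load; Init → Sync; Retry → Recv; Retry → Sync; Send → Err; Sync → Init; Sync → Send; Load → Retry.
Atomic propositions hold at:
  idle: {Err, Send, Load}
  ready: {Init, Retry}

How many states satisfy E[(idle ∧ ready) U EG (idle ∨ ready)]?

Sat(idle ∧ ready) = ∅
Sat(idle ∨ ready) = {Err, Init, Retry, Send, Load}
EG (idle ∨ ready): greatest fixpoint, start Z0 = {Err, Init, Retry, Send, Load}, keep only states in Sat with some successor in Z. Z1 = {Err, Send, Load}; Z2 = {Err, Send}; fixed.
Sat(EG (idle ∨ ready)) = {Err, Send}
E[(idle ∧ ready) U EG (idle ∨ ready)]: least fixpoint, start Z0 = Sat(EG (idle ∨ ready)) = {Err, Send}, add states in Sat(idle ∧ ready) with some successor in Z. Already a fixed point.
Sat(E[(idle ∧ ready) U EG (idle ∨ ready)]) = {Err, Send}
|Sat(E[(idle ∧ ready) U EG (idle ∨ ready)])| = |{Err, Send}| = 2.

2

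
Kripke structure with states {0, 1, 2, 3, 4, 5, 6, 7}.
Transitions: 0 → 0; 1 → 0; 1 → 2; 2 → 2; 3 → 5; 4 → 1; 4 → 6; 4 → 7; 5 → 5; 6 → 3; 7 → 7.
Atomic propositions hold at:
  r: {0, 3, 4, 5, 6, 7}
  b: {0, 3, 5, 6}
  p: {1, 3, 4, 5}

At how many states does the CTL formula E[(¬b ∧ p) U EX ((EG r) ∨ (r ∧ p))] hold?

Sat(¬b) = {1, 2, 4, 7}
Sat(¬b ∧ p) = {1, 4}
EG r: greatest fixpoint, start Z0 = {0, 3, 4, 5, 6, 7}, keep only states in Sat with some successor in Z. Already a fixed point.
Sat(EG r) = {0, 3, 4, 5, 6, 7}
Sat(r ∧ p) = {3, 4, 5}
Sat((EG r) ∨ (r ∧ p)) = {0, 3, 4, 5, 6, 7}
Sat(EX ((EG r) ∨ (r ∧ p))) = {s : some successor in {0, 3, 4, 5, 6, 7}} = {0, 1, 3, 4, 5, 6, 7}
E[(¬b ∧ p) U EX ((EG r) ∨ (r ∧ p))]: least fixpoint, start Z0 = Sat(EX ((EG r) ∨ (r ∧ p))) = {0, 1, 3, 4, 5, 6, 7}, add states in Sat(¬b ∧ p) with some successor in Z. Already a fixed point.
Sat(E[(¬b ∧ p) U EX ((EG r) ∨ (r ∧ p))]) = {0, 1, 3, 4, 5, 6, 7}
|Sat(E[(¬b ∧ p) U EX ((EG r) ∨ (r ∧ p))])| = |{0, 1, 3, 4, 5, 6, 7}| = 7.

7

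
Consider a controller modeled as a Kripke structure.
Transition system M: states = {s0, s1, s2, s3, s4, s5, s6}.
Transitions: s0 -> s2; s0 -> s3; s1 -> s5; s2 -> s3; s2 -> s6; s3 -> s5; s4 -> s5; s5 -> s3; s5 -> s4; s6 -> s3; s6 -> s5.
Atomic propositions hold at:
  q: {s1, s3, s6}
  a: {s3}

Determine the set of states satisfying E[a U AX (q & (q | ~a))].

Sat(~a) = {s0, s1, s2, s4, s5, s6}
Sat(q | ~a) = {s0, s1, s2, s3, s4, s5, s6}
Sat(q & (q | ~a)) = {s1, s3, s6}
Sat(AX (q & (q | ~a))) = {s : every successor in {s1, s3, s6}} = {s2}
E[a U AX (q & (q | ~a))]: least fixpoint, start Z0 = Sat(AX (q & (q | ~a))) = {s2}, add states in Sat(a) with some successor in Z. Already a fixed point.
Sat(E[a U AX (q & (q | ~a))]) = {s2}

{s2}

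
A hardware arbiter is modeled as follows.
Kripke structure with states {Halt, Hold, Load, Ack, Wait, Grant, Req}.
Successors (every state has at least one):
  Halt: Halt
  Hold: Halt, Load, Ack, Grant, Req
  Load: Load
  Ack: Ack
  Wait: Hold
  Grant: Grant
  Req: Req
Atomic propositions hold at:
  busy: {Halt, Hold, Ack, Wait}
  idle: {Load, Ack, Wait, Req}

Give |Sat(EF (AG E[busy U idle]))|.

E[busy U idle]: least fixpoint, start Z0 = Sat(idle) = {Load, Ack, Wait, Req}, add states in Sat(busy) with some successor in Z. Z1 = {Hold, Load, Ack, Wait, Req}; fixed.
Sat(E[busy U idle]) = {Hold, Load, Ack, Wait, Req}
AG E[busy U idle]: greatest fixpoint, start Z0 = {Hold, Load, Ack, Wait, Req}, keep only states in Sat with every successor in Z. Z1 = {Load, Ack, Wait, Req}; Z2 = {Load, Ack, Req}; fixed.
Sat(AG E[busy U idle]) = {Load, Ack, Req}
EF (AG E[busy U idle]): least fixpoint, start Z0 = {Load, Ack, Req}, add states with some successor in Z. Z1 = {Hold, Load, Ack, Req}; Z2 = {Hold, Load, Ack, Wait, Req}; fixed.
Sat(EF (AG E[busy U idle])) = {Hold, Load, Ack, Wait, Req}
|Sat(EF (AG E[busy U idle]))| = |{Hold, Load, Ack, Wait, Req}| = 5.

5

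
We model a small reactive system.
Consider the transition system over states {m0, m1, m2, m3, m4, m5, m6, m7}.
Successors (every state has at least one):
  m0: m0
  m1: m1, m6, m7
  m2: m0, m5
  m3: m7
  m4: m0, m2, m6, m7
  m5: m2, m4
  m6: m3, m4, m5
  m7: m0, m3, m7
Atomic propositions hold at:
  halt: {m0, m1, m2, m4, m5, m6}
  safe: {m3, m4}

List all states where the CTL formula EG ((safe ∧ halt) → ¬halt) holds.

{m0, m1, m2, m3, m5, m6, m7}

Sat(safe ∧ halt) = {m4}
Sat(¬halt) = {m3, m7}
Sat((safe ∧ halt) → ¬halt) = {m0, m1, m2, m3, m5, m6, m7}
EG ((safe ∧ halt) → ¬halt): greatest fixpoint, start Z0 = {m0, m1, m2, m3, m5, m6, m7}, keep only states in Sat with some successor in Z. Already a fixed point.
Sat(EG ((safe ∧ halt) → ¬halt)) = {m0, m1, m2, m3, m5, m6, m7}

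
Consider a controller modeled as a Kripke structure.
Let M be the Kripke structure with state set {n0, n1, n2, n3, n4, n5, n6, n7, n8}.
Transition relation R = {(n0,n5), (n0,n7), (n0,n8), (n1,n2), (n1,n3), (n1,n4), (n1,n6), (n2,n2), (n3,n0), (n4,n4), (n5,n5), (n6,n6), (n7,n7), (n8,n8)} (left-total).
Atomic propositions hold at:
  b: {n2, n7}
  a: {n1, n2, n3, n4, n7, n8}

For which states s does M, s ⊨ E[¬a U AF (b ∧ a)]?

{n0, n2, n7}

Sat(¬a) = {n0, n5, n6}
Sat(b ∧ a) = {n2, n7}
AF (b ∧ a): least fixpoint, start Z0 = {n2, n7}, add states with every successor in Z. Already a fixed point.
Sat(AF (b ∧ a)) = {n2, n7}
E[¬a U AF (b ∧ a)]: least fixpoint, start Z0 = Sat(AF (b ∧ a)) = {n2, n7}, add states in Sat(¬a) with some successor in Z. Z1 = {n0, n2, n7}; fixed.
Sat(E[¬a U AF (b ∧ a)]) = {n0, n2, n7}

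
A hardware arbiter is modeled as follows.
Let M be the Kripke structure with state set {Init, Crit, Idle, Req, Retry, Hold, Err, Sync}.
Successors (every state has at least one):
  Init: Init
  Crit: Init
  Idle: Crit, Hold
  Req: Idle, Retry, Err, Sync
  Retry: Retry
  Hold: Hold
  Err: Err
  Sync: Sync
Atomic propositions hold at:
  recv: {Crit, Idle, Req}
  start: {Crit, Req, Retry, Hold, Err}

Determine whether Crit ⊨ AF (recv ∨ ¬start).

Sat(¬start) = {Init, Idle, Sync}
Sat(recv ∨ ¬start) = {Init, Crit, Idle, Req, Sync}
AF (recv ∨ ¬start): least fixpoint, start Z0 = {Init, Crit, Idle, Req, Sync}, add states with every successor in Z. Already a fixed point.
Sat(AF (recv ∨ ¬start)) = {Init, Crit, Idle, Req, Sync}
Crit ∈ Sat(AF (recv ∨ ¬start)) = {Init, Crit, Idle, Req, Sync}, so the formula holds at Crit.

Yes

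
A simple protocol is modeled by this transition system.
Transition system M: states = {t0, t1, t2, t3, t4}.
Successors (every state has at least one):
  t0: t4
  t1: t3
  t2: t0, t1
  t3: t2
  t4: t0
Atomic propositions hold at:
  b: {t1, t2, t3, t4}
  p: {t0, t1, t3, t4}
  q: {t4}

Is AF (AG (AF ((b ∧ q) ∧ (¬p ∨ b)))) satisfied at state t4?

Sat(b ∧ q) = {t4}
Sat(¬p) = {t2}
Sat(¬p ∨ b) = {t1, t2, t3, t4}
Sat((b ∧ q) ∧ (¬p ∨ b)) = {t4}
AF ((b ∧ q) ∧ (¬p ∨ b)): least fixpoint, start Z0 = {t4}, add states with every successor in Z. Z1 = {t0, t4}; fixed.
Sat(AF ((b ∧ q) ∧ (¬p ∨ b))) = {t0, t4}
AG (AF ((b ∧ q) ∧ (¬p ∨ b))): greatest fixpoint, start Z0 = {t0, t4}, keep only states in Sat with every successor in Z. Already a fixed point.
Sat(AG (AF ((b ∧ q) ∧ (¬p ∨ b)))) = {t0, t4}
AF (AG (AF ((b ∧ q) ∧ (¬p ∨ b)))): least fixpoint, start Z0 = {t0, t4}, add states with every successor in Z. Already a fixed point.
Sat(AF (AG (AF ((b ∧ q) ∧ (¬p ∨ b))))) = {t0, t4}
t4 ∈ Sat(AF (AG (AF ((b ∧ q) ∧ (¬p ∨ b))))) = {t0, t4}, so the formula holds at t4.

Yes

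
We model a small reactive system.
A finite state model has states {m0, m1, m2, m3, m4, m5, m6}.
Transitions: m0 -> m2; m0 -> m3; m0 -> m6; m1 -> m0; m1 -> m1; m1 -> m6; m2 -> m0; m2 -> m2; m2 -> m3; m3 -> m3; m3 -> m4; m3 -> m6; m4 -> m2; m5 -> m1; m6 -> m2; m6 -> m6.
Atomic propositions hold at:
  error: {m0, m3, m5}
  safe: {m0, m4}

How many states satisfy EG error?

2

EG error: greatest fixpoint, start Z0 = {m0, m3, m5}, keep only states in Sat with some successor in Z. Z1 = {m0, m3}; fixed.
Sat(EG error) = {m0, m3}
|Sat(EG error)| = |{m0, m3}| = 2.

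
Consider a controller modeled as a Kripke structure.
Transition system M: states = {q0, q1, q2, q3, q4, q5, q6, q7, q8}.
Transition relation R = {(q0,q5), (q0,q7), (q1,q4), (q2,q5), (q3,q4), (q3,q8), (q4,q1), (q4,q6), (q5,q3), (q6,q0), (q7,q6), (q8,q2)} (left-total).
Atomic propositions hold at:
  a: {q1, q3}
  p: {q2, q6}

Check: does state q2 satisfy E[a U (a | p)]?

Sat(a | p) = {q1, q2, q3, q6}
E[a U (a | p)]: least fixpoint, start Z0 = Sat((a | p)) = {q1, q2, q3, q6}, add states in Sat(a) with some successor in Z. Already a fixed point.
Sat(E[a U (a | p)]) = {q1, q2, q3, q6}
q2 ∈ Sat(E[a U (a | p)]) = {q1, q2, q3, q6}, so the formula holds at q2.

Yes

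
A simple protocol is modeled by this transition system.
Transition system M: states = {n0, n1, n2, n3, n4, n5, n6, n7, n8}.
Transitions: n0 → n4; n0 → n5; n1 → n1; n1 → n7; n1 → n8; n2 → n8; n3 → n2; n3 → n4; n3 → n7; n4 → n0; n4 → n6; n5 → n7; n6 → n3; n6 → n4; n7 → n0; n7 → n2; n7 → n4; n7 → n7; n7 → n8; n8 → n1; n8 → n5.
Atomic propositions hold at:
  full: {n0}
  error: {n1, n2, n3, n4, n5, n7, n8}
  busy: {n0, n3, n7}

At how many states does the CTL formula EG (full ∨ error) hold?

8

Sat(full ∨ error) = {n0, n1, n2, n3, n4, n5, n7, n8}
EG (full ∨ error): greatest fixpoint, start Z0 = {n0, n1, n2, n3, n4, n5, n7, n8}, keep only states in Sat with some successor in Z. Already a fixed point.
Sat(EG (full ∨ error)) = {n0, n1, n2, n3, n4, n5, n7, n8}
|Sat(EG (full ∨ error))| = |{n0, n1, n2, n3, n4, n5, n7, n8}| = 8.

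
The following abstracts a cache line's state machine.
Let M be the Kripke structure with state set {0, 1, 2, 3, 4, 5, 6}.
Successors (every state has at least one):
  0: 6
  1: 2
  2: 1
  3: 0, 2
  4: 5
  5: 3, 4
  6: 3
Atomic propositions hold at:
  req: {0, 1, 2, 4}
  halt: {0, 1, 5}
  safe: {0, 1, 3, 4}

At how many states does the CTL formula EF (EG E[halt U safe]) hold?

E[halt U safe]: least fixpoint, start Z0 = Sat(safe) = {0, 1, 3, 4}, add states in Sat(halt) with some successor in Z. Z1 = {0, 1, 3, 4, 5}; fixed.
Sat(E[halt U safe]) = {0, 1, 3, 4, 5}
EG E[halt U safe]: greatest fixpoint, start Z0 = {0, 1, 3, 4, 5}, keep only states in Sat with some successor in Z. Z1 = {3, 4, 5}; Z2 = {4, 5}; fixed.
Sat(EG E[halt U safe]) = {4, 5}
EF (EG E[halt U safe]): least fixpoint, start Z0 = {4, 5}, add states with some successor in Z. Already a fixed point.
Sat(EF (EG E[halt U safe])) = {4, 5}
|Sat(EF (EG E[halt U safe]))| = |{4, 5}| = 2.

2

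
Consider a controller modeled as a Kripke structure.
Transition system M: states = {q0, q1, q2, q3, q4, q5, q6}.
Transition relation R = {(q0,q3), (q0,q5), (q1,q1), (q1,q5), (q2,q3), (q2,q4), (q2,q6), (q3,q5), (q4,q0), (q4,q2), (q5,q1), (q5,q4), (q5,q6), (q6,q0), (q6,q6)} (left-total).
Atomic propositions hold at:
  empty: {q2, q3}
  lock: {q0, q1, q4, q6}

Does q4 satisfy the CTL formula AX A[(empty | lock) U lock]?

No

Sat(empty | lock) = {q0, q1, q2, q3, q4, q6}
A[(empty | lock) U lock]: least fixpoint, start Z0 = Sat(lock) = {q0, q1, q4, q6}, add states in Sat(empty | lock) with every successor in Z. Already a fixed point.
Sat(A[(empty | lock) U lock]) = {q0, q1, q4, q6}
Sat(AX A[(empty | lock) U lock]) = {s : every successor in {q0, q1, q4, q6}} = {q5, q6}
q4 ∉ Sat(AX A[(empty | lock) U lock]) = {q5, q6}, so the formula does not hold at q4.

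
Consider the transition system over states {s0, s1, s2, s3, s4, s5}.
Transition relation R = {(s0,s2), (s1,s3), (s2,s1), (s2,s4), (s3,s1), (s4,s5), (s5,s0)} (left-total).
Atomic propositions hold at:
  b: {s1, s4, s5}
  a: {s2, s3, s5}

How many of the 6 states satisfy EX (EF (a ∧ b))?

Sat(a ∧ b) = {s5}
EF (a ∧ b): least fixpoint, start Z0 = {s5}, add states with some successor in Z. Z1 = {s4, s5}; Z2 = {s2, s4, s5}; Z3 = {s0, s2, s4, s5}; fixed.
Sat(EF (a ∧ b)) = {s0, s2, s4, s5}
Sat(EX (EF (a ∧ b))) = {s : some successor in {s0, s2, s4, s5}} = {s0, s2, s4, s5}
|Sat(EX (EF (a ∧ b)))| = |{s0, s2, s4, s5}| = 4.

4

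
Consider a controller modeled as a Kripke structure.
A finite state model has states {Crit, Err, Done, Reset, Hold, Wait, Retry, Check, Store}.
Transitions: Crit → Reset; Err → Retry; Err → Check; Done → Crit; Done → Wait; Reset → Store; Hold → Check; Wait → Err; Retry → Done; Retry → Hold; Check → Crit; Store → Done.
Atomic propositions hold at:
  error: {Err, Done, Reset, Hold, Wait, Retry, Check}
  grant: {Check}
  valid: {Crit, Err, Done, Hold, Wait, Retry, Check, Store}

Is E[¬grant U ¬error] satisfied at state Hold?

Sat(¬grant) = {Crit, Err, Done, Reset, Hold, Wait, Retry, Store}
Sat(¬error) = {Crit, Store}
E[¬grant U ¬error]: least fixpoint, start Z0 = Sat(¬error) = {Crit, Store}, add states in Sat(¬grant) with some successor in Z. Z1 = {Crit, Done, Reset, Store}; Z2 = {Crit, Done, Reset, Retry, Store}; Z3 = {Crit, Err, Done, Reset, Retry, Store}; Z4 = {Crit, Err, Done, Reset, Wait, Retry, Store}; fixed.
Sat(E[¬grant U ¬error]) = {Crit, Err, Done, Reset, Wait, Retry, Store}
Hold ∉ Sat(E[¬grant U ¬error]) = {Crit, Err, Done, Reset, Wait, Retry, Store}, so the formula does not hold at Hold.

No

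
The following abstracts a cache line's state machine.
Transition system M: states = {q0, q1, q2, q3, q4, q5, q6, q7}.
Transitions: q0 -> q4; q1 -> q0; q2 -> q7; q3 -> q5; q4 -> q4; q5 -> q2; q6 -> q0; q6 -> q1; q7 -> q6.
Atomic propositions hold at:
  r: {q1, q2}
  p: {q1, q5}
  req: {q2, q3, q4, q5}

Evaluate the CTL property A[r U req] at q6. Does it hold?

A[r U req]: least fixpoint, start Z0 = Sat(req) = {q2, q3, q4, q5}, add states in Sat(r) with every successor in Z. Already a fixed point.
Sat(A[r U req]) = {q2, q3, q4, q5}
q6 ∉ Sat(A[r U req]) = {q2, q3, q4, q5}, so the formula does not hold at q6.

No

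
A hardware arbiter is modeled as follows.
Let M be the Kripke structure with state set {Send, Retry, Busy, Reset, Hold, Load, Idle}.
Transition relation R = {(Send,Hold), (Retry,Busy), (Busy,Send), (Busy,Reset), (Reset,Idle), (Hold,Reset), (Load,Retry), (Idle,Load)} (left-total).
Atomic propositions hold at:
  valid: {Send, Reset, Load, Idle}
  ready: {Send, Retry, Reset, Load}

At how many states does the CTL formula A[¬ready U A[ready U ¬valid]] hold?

Sat(¬ready) = {Busy, Hold, Idle}
Sat(¬valid) = {Retry, Busy, Hold}
A[ready U ¬valid]: least fixpoint, start Z0 = Sat(¬valid) = {Retry, Busy, Hold}, add states in Sat(ready) with every successor in Z. Z1 = {Send, Retry, Busy, Hold, Load}; fixed.
Sat(A[ready U ¬valid]) = {Send, Retry, Busy, Hold, Load}
A[¬ready U A[ready U ¬valid]]: least fixpoint, start Z0 = Sat(A[ready U ¬valid]) = {Send, Retry, Busy, Hold, Load}, add states in Sat(¬ready) with every successor in Z. Z1 = {Send, Retry, Busy, Hold, Load, Idle}; fixed.
Sat(A[¬ready U A[ready U ¬valid]]) = {Send, Retry, Busy, Hold, Load, Idle}
|Sat(A[¬ready U A[ready U ¬valid]])| = |{Send, Retry, Busy, Hold, Load, Idle}| = 6.

6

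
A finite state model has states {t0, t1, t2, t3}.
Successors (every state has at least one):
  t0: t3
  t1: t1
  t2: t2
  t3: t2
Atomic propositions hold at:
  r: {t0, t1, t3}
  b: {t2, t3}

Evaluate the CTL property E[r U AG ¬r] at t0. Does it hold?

Yes

Sat(¬r) = {t2}
AG ¬r: greatest fixpoint, start Z0 = {t2}, keep only states in Sat with every successor in Z. Already a fixed point.
Sat(AG ¬r) = {t2}
E[r U AG ¬r]: least fixpoint, start Z0 = Sat(AG ¬r) = {t2}, add states in Sat(r) with some successor in Z. Z1 = {t2, t3}; Z2 = {t0, t2, t3}; fixed.
Sat(E[r U AG ¬r]) = {t0, t2, t3}
t0 ∈ Sat(E[r U AG ¬r]) = {t0, t2, t3}, so the formula holds at t0.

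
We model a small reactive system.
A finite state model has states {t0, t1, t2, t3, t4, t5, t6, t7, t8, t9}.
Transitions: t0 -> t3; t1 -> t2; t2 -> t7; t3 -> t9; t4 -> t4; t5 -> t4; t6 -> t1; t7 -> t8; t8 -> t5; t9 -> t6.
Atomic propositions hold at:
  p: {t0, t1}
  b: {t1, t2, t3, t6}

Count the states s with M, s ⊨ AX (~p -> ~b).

7

Sat(~p) = {t2, t3, t4, t5, t6, t7, t8, t9}
Sat(~b) = {t0, t4, t5, t7, t8, t9}
Sat(~p -> ~b) = {t0, t1, t4, t5, t7, t8, t9}
Sat(AX (~p -> ~b)) = {s : every successor in {t0, t1, t4, t5, t7, t8, t9}} = {t2, t3, t4, t5, t6, t7, t8}
|Sat(AX (~p -> ~b))| = |{t2, t3, t4, t5, t6, t7, t8}| = 7.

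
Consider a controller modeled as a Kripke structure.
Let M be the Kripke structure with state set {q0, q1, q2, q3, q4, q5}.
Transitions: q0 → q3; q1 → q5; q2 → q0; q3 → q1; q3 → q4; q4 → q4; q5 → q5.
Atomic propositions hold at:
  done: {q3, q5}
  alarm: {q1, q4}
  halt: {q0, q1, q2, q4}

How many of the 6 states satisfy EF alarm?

EF alarm: least fixpoint, start Z0 = {q1, q4}, add states with some successor in Z. Z1 = {q1, q3, q4}; Z2 = {q0, q1, q3, q4}; Z3 = {q0, q1, q2, q3, q4}; fixed.
Sat(EF alarm) = {q0, q1, q2, q3, q4}
|Sat(EF alarm)| = |{q0, q1, q2, q3, q4}| = 5.

5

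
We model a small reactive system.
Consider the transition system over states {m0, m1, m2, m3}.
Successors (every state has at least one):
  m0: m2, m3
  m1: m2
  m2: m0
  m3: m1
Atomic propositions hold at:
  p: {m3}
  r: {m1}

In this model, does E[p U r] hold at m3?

E[p U r]: least fixpoint, start Z0 = Sat(r) = {m1}, add states in Sat(p) with some successor in Z. Z1 = {m1, m3}; fixed.
Sat(E[p U r]) = {m1, m3}
m3 ∈ Sat(E[p U r]) = {m1, m3}, so the formula holds at m3.

Yes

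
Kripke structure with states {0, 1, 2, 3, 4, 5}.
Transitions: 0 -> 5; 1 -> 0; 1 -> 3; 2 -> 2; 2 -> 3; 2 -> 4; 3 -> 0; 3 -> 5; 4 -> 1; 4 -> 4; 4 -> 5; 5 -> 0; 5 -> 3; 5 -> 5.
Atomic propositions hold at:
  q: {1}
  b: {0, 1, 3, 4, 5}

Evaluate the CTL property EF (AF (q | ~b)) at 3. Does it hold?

Sat(~b) = {2}
Sat(q | ~b) = {1, 2}
AF (q | ~b): least fixpoint, start Z0 = {1, 2}, add states with every successor in Z. Already a fixed point.
Sat(AF (q | ~b)) = {1, 2}
EF (AF (q | ~b)): least fixpoint, start Z0 = {1, 2}, add states with some successor in Z. Z1 = {1, 2, 4}; fixed.
Sat(EF (AF (q | ~b))) = {1, 2, 4}
3 ∉ Sat(EF (AF (q | ~b))) = {1, 2, 4}, so the formula does not hold at 3.

No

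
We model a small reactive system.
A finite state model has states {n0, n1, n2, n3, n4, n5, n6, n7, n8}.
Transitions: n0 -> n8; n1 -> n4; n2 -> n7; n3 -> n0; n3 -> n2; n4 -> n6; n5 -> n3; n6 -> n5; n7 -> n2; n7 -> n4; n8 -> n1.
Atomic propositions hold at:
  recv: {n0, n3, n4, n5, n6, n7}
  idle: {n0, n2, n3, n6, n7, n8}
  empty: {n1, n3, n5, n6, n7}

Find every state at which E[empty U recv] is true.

E[empty U recv]: least fixpoint, start Z0 = Sat(recv) = {n0, n3, n4, n5, n6, n7}, add states in Sat(empty) with some successor in Z. Z1 = {n0, n1, n3, n4, n5, n6, n7}; fixed.
Sat(E[empty U recv]) = {n0, n1, n3, n4, n5, n6, n7}

{n0, n1, n3, n4, n5, n6, n7}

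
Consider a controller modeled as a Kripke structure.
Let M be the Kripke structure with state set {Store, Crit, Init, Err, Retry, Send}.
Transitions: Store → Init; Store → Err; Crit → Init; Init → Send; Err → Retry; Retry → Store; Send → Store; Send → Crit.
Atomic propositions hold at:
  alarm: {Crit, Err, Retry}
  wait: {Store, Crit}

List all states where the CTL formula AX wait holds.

{Retry, Send}

Sat(AX wait) = {s : every successor in {Store, Crit}} = {Retry, Send}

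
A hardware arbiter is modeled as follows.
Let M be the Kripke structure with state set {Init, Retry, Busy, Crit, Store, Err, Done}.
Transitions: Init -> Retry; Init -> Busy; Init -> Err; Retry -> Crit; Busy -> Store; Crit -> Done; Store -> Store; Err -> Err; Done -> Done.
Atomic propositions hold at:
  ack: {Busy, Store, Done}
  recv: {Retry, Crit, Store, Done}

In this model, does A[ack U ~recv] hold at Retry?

Sat(~recv) = {Init, Busy, Err}
A[ack U ~recv]: least fixpoint, start Z0 = Sat(~recv) = {Init, Busy, Err}, add states in Sat(ack) with every successor in Z. Already a fixed point.
Sat(A[ack U ~recv]) = {Init, Busy, Err}
Retry ∉ Sat(A[ack U ~recv]) = {Init, Busy, Err}, so the formula does not hold at Retry.

No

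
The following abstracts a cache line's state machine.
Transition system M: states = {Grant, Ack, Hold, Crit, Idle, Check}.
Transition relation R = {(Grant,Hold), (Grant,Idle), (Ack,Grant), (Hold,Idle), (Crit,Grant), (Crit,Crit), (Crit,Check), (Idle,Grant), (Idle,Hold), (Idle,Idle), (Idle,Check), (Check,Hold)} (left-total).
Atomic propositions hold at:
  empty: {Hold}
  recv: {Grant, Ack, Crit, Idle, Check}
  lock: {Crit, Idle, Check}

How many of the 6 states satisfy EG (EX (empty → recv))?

Sat(empty → recv) = {Grant, Ack, Crit, Idle, Check}
Sat(EX (empty → recv)) = {s : some successor in {Grant, Ack, Crit, Idle, Check}} = {Grant, Ack, Hold, Crit, Idle}
EG (EX (empty → recv)): greatest fixpoint, start Z0 = {Grant, Ack, Hold, Crit, Idle}, keep only states in Sat with some successor in Z. Already a fixed point.
Sat(EG (EX (empty → recv))) = {Grant, Ack, Hold, Crit, Idle}
|Sat(EG (EX (empty → recv)))| = |{Grant, Ack, Hold, Crit, Idle}| = 5.

5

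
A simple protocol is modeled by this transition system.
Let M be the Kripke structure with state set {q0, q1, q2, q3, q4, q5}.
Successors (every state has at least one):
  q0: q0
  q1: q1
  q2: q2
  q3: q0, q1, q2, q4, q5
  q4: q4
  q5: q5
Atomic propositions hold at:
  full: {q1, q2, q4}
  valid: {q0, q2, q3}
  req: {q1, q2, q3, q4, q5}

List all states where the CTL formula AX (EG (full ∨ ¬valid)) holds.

{q1, q2, q4, q5}

Sat(¬valid) = {q1, q4, q5}
Sat(full ∨ ¬valid) = {q1, q2, q4, q5}
EG (full ∨ ¬valid): greatest fixpoint, start Z0 = {q1, q2, q4, q5}, keep only states in Sat with some successor in Z. Already a fixed point.
Sat(EG (full ∨ ¬valid)) = {q1, q2, q4, q5}
Sat(AX (EG (full ∨ ¬valid))) = {s : every successor in {q1, q2, q4, q5}} = {q1, q2, q4, q5}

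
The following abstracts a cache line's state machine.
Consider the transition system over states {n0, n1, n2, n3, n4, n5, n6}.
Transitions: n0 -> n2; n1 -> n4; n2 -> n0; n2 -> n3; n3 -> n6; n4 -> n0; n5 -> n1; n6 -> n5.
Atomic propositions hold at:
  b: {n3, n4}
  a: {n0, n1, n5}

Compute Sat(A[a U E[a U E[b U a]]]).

E[b U a]: least fixpoint, start Z0 = Sat(a) = {n0, n1, n5}, add states in Sat(b) with some successor in Z. Z1 = {n0, n1, n4, n5}; fixed.
Sat(E[b U a]) = {n0, n1, n4, n5}
E[a U E[b U a]]: least fixpoint, start Z0 = Sat(E[b U a]) = {n0, n1, n4, n5}, add states in Sat(a) with some successor in Z. Already a fixed point.
Sat(E[a U E[b U a]]) = {n0, n1, n4, n5}
A[a U E[a U E[b U a]]]: least fixpoint, start Z0 = Sat(E[a U E[b U a]]) = {n0, n1, n4, n5}, add states in Sat(a) with every successor in Z. Already a fixed point.
Sat(A[a U E[a U E[b U a]]]) = {n0, n1, n4, n5}

{n0, n1, n4, n5}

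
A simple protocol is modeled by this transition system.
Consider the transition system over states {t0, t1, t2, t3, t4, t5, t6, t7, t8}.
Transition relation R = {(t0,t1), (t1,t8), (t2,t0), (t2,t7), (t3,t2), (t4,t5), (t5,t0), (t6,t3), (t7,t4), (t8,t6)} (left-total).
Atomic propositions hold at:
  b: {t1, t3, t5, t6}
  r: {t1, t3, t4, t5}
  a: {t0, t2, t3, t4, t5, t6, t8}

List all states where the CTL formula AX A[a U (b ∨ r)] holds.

{t0, t1, t4, t5, t6, t7, t8}

Sat(b ∨ r) = {t1, t3, t4, t5, t6}
A[a U (b ∨ r)]: least fixpoint, start Z0 = Sat((b ∨ r)) = {t1, t3, t4, t5, t6}, add states in Sat(a) with every successor in Z. Z1 = {t0, t1, t3, t4, t5, t6, t8}; fixed.
Sat(A[a U (b ∨ r)]) = {t0, t1, t3, t4, t5, t6, t8}
Sat(AX A[a U (b ∨ r)]) = {s : every successor in {t0, t1, t3, t4, t5, t6, t8}} = {t0, t1, t4, t5, t6, t7, t8}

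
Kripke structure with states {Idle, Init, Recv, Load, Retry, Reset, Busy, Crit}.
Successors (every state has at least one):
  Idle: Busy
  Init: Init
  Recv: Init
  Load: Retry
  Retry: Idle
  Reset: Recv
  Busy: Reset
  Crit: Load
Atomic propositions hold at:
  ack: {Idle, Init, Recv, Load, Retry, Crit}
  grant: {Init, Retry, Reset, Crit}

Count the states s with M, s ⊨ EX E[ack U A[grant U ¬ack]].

5

Sat(¬ack) = {Reset, Busy}
A[grant U ¬ack]: least fixpoint, start Z0 = Sat(¬ack) = {Reset, Busy}, add states in Sat(grant) with every successor in Z. Already a fixed point.
Sat(A[grant U ¬ack]) = {Reset, Busy}
E[ack U A[grant U ¬ack]]: least fixpoint, start Z0 = Sat(A[grant U ¬ack]) = {Reset, Busy}, add states in Sat(ack) with some successor in Z. Z1 = {Idle, Reset, Busy}; Z2 = {Idle, Retry, Reset, Busy}; Z3 = {Idle, Load, Retry, Reset, Busy}; Z4 = {Idle, Load, Retry, Reset, Busy, Crit}; fixed.
Sat(E[ack U A[grant U ¬ack]]) = {Idle, Load, Retry, Reset, Busy, Crit}
Sat(EX E[ack U A[grant U ¬ack]]) = {s : some successor in {Idle, Load, Retry, Reset, Busy, Crit}} = {Idle, Load, Retry, Busy, Crit}
|Sat(EX E[ack U A[grant U ¬ack]])| = |{Idle, Load, Retry, Busy, Crit}| = 5.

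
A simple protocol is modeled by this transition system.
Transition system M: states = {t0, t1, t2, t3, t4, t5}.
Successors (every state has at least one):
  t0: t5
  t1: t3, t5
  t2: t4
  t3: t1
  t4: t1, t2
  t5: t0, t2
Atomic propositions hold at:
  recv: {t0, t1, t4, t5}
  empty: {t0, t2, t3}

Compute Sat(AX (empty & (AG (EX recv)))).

{t5}

Sat(EX recv) = {s : some successor in {t0, t1, t4, t5}} = {t0, t1, t2, t3, t4, t5}
AG (EX recv): greatest fixpoint, start Z0 = {t0, t1, t2, t3, t4, t5}, keep only states in Sat with every successor in Z. Already a fixed point.
Sat(AG (EX recv)) = {t0, t1, t2, t3, t4, t5}
Sat(empty & (AG (EX recv))) = {t0, t2, t3}
Sat(AX (empty & (AG (EX recv)))) = {s : every successor in {t0, t2, t3}} = {t5}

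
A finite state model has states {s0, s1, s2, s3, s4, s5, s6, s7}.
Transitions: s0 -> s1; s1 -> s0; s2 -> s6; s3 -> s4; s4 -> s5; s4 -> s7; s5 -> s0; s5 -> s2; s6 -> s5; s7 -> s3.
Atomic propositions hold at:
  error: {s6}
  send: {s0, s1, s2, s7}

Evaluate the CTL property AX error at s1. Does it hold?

Sat(AX error) = {s : every successor in {s6}} = {s2}
s1 ∉ Sat(AX error) = {s2}, so the formula does not hold at s1.

No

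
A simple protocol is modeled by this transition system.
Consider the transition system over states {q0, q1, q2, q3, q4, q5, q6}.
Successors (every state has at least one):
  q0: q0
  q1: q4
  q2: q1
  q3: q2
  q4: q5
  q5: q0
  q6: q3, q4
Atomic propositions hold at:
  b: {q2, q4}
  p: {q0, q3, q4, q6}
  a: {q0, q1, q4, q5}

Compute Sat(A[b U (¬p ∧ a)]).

{q1, q2, q4, q5}

Sat(¬p) = {q1, q2, q5}
Sat(¬p ∧ a) = {q1, q5}
A[b U (¬p ∧ a)]: least fixpoint, start Z0 = Sat((¬p ∧ a)) = {q1, q5}, add states in Sat(b) with every successor in Z. Z1 = {q1, q2, q4, q5}; fixed.
Sat(A[b U (¬p ∧ a)]) = {q1, q2, q4, q5}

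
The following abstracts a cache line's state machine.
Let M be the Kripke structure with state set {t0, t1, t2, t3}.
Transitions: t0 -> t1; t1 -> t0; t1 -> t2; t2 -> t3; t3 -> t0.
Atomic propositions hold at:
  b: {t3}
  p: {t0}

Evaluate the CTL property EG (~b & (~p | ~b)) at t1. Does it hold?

Yes

Sat(~b) = {t0, t1, t2}
Sat(~p) = {t1, t2, t3}
Sat(~p | ~b) = {t0, t1, t2, t3}
Sat(~b & (~p | ~b)) = {t0, t1, t2}
EG (~b & (~p | ~b)): greatest fixpoint, start Z0 = {t0, t1, t2}, keep only states in Sat with some successor in Z. Z1 = {t0, t1}; fixed.
Sat(EG (~b & (~p | ~b))) = {t0, t1}
t1 ∈ Sat(EG (~b & (~p | ~b))) = {t0, t1}, so the formula holds at t1.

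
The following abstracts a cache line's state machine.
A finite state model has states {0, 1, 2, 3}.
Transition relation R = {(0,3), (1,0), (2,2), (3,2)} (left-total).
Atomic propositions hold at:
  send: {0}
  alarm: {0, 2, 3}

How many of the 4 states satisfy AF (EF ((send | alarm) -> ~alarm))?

1

Sat(send | alarm) = {0, 2, 3}
Sat(~alarm) = {1}
Sat((send | alarm) -> ~alarm) = {1}
EF ((send | alarm) -> ~alarm): least fixpoint, start Z0 = {1}, add states with some successor in Z. Already a fixed point.
Sat(EF ((send | alarm) -> ~alarm)) = {1}
AF (EF ((send | alarm) -> ~alarm)): least fixpoint, start Z0 = {1}, add states with every successor in Z. Already a fixed point.
Sat(AF (EF ((send | alarm) -> ~alarm))) = {1}
|Sat(AF (EF ((send | alarm) -> ~alarm)))| = |{1}| = 1.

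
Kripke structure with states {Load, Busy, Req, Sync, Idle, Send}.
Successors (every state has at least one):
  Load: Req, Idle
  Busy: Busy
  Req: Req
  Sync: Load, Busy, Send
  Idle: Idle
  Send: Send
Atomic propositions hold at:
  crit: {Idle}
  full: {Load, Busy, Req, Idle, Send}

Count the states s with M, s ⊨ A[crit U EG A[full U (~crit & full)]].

Sat(~crit) = {Load, Busy, Req, Sync, Send}
Sat(~crit & full) = {Load, Busy, Req, Send}
A[full U (~crit & full)]: least fixpoint, start Z0 = Sat((~crit & full)) = {Load, Busy, Req, Send}, add states in Sat(full) with every successor in Z. Already a fixed point.
Sat(A[full U (~crit & full)]) = {Load, Busy, Req, Send}
EG A[full U (~crit & full)]: greatest fixpoint, start Z0 = {Load, Busy, Req, Send}, keep only states in Sat with some successor in Z. Already a fixed point.
Sat(EG A[full U (~crit & full)]) = {Load, Busy, Req, Send}
A[crit U EG A[full U (~crit & full)]]: least fixpoint, start Z0 = Sat(EG A[full U (~crit & full)]) = {Load, Busy, Req, Send}, add states in Sat(crit) with every successor in Z. Already a fixed point.
Sat(A[crit U EG A[full U (~crit & full)]]) = {Load, Busy, Req, Send}
|Sat(A[crit U EG A[full U (~crit & full)]])| = |{Load, Busy, Req, Send}| = 4.

4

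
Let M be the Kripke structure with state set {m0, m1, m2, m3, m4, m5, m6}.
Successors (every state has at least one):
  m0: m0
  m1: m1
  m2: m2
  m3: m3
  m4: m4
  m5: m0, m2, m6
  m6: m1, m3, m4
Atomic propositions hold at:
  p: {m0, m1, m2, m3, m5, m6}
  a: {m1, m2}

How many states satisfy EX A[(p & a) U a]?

4

Sat(p & a) = {m1, m2}
A[(p & a) U a]: least fixpoint, start Z0 = Sat(a) = {m1, m2}, add states in Sat(p & a) with every successor in Z. Already a fixed point.
Sat(A[(p & a) U a]) = {m1, m2}
Sat(EX A[(p & a) U a]) = {s : some successor in {m1, m2}} = {m1, m2, m5, m6}
|Sat(EX A[(p & a) U a])| = |{m1, m2, m5, m6}| = 4.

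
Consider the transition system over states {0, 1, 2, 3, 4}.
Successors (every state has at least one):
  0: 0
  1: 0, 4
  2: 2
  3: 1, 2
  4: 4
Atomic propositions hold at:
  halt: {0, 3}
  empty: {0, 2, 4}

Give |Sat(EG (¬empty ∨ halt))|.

3

Sat(¬empty) = {1, 3}
Sat(¬empty ∨ halt) = {0, 1, 3}
EG (¬empty ∨ halt): greatest fixpoint, start Z0 = {0, 1, 3}, keep only states in Sat with some successor in Z. Already a fixed point.
Sat(EG (¬empty ∨ halt)) = {0, 1, 3}
|Sat(EG (¬empty ∨ halt))| = |{0, 1, 3}| = 3.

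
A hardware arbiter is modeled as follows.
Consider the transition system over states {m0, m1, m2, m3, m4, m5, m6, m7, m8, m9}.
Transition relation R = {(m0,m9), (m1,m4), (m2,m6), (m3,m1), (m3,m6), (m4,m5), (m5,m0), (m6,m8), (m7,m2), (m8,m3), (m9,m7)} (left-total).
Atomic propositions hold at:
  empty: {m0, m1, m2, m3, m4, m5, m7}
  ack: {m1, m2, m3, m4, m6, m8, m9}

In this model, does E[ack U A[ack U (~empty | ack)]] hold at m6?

Sat(~empty) = {m6, m8, m9}
Sat(~empty | ack) = {m1, m2, m3, m4, m6, m8, m9}
A[ack U (~empty | ack)]: least fixpoint, start Z0 = Sat((~empty | ack)) = {m1, m2, m3, m4, m6, m8, m9}, add states in Sat(ack) with every successor in Z. Already a fixed point.
Sat(A[ack U (~empty | ack)]) = {m1, m2, m3, m4, m6, m8, m9}
E[ack U A[ack U (~empty | ack)]]: least fixpoint, start Z0 = Sat(A[ack U (~empty | ack)]) = {m1, m2, m3, m4, m6, m8, m9}, add states in Sat(ack) with some successor in Z. Already a fixed point.
Sat(E[ack U A[ack U (~empty | ack)]]) = {m1, m2, m3, m4, m6, m8, m9}
m6 ∈ Sat(E[ack U A[ack U (~empty | ack)]]) = {m1, m2, m3, m4, m6, m8, m9}, so the formula holds at m6.

Yes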